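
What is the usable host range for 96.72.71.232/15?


Network: 96.72.0.0
Broadcast: 96.73.255.255
First usable = network + 1
Last usable = broadcast - 1
Range: 96.72.0.1 to 96.73.255.254


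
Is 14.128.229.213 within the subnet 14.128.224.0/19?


Subnet network: 14.128.224.0
Test IP AND mask: 14.128.224.0
Yes, 14.128.229.213 is in 14.128.224.0/19


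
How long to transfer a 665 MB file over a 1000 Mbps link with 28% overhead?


Effective throughput = 1000 * (1 - 28/100) = 720 Mbps
File size in Mb = 665 * 8 = 5320 Mb
Time = 5320 / 720
Time = 7.3889 seconds


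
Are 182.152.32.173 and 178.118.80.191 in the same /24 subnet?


Mask: 255.255.255.0
182.152.32.173 AND mask = 182.152.32.0
178.118.80.191 AND mask = 178.118.80.0
No, different subnets (182.152.32.0 vs 178.118.80.0)


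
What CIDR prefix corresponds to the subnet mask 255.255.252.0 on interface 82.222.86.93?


Binary: 11111111.11111111.11111100.00000000
Count leading 1s
Prefix: /22


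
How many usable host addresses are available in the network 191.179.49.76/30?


Host bits = 32 - 30 = 2
Total addresses = 2^2 = 4
Usable = total - 2 (network and broadcast)
Usable hosts: 2


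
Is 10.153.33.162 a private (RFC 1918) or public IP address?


RFC 1918 private ranges:
  10.0.0.0/8 (10.0.0.0 - 10.255.255.255)
  172.16.0.0/12 (172.16.0.0 - 172.31.255.255)
  192.168.0.0/16 (192.168.0.0 - 192.168.255.255)
Private (in 10.0.0.0/8)


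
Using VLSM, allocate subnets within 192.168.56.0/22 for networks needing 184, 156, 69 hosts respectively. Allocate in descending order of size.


184 hosts -> /24 (254 usable): 192.168.56.0/24
156 hosts -> /24 (254 usable): 192.168.57.0/24
69 hosts -> /25 (126 usable): 192.168.58.0/25
Allocation: 192.168.56.0/24 (184 hosts, 254 usable); 192.168.57.0/24 (156 hosts, 254 usable); 192.168.58.0/25 (69 hosts, 126 usable)


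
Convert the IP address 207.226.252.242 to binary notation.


207 = 11001111
226 = 11100010
252 = 11111100
242 = 11110010
Binary: 11001111.11100010.11111100.11110010


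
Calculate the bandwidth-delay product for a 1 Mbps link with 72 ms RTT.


BDP = bandwidth * RTT
= 1 Mbps * 72 ms
= 1 * 1e6 * 72 / 1000 bits
= 72000 bits
= 9000 bytes
= 8.7891 KB
BDP = 72000 bits (9000 bytes)


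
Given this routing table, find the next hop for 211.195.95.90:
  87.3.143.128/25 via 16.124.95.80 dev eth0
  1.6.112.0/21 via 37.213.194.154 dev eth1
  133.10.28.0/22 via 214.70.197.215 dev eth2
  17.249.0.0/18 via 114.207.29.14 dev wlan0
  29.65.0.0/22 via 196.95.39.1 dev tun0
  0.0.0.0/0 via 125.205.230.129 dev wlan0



Longest prefix match for 211.195.95.90:
  /25 87.3.143.128: no
  /21 1.6.112.0: no
  /22 133.10.28.0: no
  /18 17.249.0.0: no
  /22 29.65.0.0: no
  /0 0.0.0.0: MATCH
Selected: next-hop 125.205.230.129 via wlan0 (matched /0)


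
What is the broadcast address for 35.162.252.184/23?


Network: 35.162.252.0/23
Host bits = 9
Set all host bits to 1:
Broadcast: 35.162.253.255


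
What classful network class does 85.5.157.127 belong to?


First octet: 85
Binary: 01010101
0xxxxxxx -> Class A (1-126)
Class A, default mask 255.0.0.0 (/8)


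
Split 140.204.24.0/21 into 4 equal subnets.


New prefix = 21 + 2 = 23
Each subnet has 512 addresses
  140.204.24.0/23
  140.204.26.0/23
  140.204.28.0/23
  140.204.30.0/23
Subnets: 140.204.24.0/23, 140.204.26.0/23, 140.204.28.0/23, 140.204.30.0/23


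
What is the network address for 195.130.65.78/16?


IP:   11000011.10000010.01000001.01001110
Mask: 11111111.11111111.00000000.00000000
AND operation:
Net:  11000011.10000010.00000000.00000000
Network: 195.130.0.0/16


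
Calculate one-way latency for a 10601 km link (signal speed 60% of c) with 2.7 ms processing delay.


Speed = 0.6 * 3e5 km/s = 180000 km/s
Propagation delay = 10601 / 180000 = 0.0589 s = 58.8944 ms
Processing delay = 2.7 ms
Total one-way latency = 61.5944 ms


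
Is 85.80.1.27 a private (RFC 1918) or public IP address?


RFC 1918 private ranges:
  10.0.0.0/8 (10.0.0.0 - 10.255.255.255)
  172.16.0.0/12 (172.16.0.0 - 172.31.255.255)
  192.168.0.0/16 (192.168.0.0 - 192.168.255.255)
Public (not in any RFC 1918 range)


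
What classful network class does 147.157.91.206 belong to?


First octet: 147
Binary: 10010011
10xxxxxx -> Class B (128-191)
Class B, default mask 255.255.0.0 (/16)


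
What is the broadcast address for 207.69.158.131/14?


Network: 207.68.0.0/14
Host bits = 18
Set all host bits to 1:
Broadcast: 207.71.255.255


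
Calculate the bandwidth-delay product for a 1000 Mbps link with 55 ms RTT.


BDP = bandwidth * RTT
= 1000 Mbps * 55 ms
= 1000 * 1e6 * 55 / 1000 bits
= 55000000 bits
= 6875000 bytes
= 6713.8672 KB
BDP = 55000000 bits (6875000 bytes)


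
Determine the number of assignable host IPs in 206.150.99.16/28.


Host bits = 32 - 28 = 4
Total addresses = 2^4 = 16
Usable = total - 2 (network and broadcast)
Usable hosts: 14


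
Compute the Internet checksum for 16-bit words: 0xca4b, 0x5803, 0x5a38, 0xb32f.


Sum all words (with carry folding):
+ 0xca4b = 0xca4b
+ 0x5803 = 0x224f
+ 0x5a38 = 0x7c87
+ 0xb32f = 0x2fb7
One's complement: ~0x2fb7
Checksum = 0xd048


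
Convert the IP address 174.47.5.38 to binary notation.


174 = 10101110
47 = 00101111
5 = 00000101
38 = 00100110
Binary: 10101110.00101111.00000101.00100110


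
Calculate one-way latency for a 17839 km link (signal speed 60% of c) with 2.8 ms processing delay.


Speed = 0.6 * 3e5 km/s = 180000 km/s
Propagation delay = 17839 / 180000 = 0.0991 s = 99.1056 ms
Processing delay = 2.8 ms
Total one-way latency = 101.9056 ms


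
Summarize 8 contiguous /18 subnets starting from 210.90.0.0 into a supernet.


Original prefix: /18
Number of subnets: 8 = 2^3
New prefix = 18 - 3 = 15
Supernet: 210.90.0.0/15


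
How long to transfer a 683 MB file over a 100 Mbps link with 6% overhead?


Effective throughput = 100 * (1 - 6/100) = 94 Mbps
File size in Mb = 683 * 8 = 5464 Mb
Time = 5464 / 94
Time = 58.1277 seconds


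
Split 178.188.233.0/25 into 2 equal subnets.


New prefix = 25 + 1 = 26
Each subnet has 64 addresses
  178.188.233.0/26
  178.188.233.64/26
Subnets: 178.188.233.0/26, 178.188.233.64/26


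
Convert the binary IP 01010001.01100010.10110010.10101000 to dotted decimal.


01010001 = 81
01100010 = 98
10110010 = 178
10101000 = 168
IP: 81.98.178.168


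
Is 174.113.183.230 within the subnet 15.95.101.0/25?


Subnet network: 15.95.101.0
Test IP AND mask: 174.113.183.128
No, 174.113.183.230 is not in 15.95.101.0/25


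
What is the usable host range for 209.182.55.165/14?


Network: 209.180.0.0
Broadcast: 209.183.255.255
First usable = network + 1
Last usable = broadcast - 1
Range: 209.180.0.1 to 209.183.255.254


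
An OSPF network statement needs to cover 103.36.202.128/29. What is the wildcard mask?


Subnet mask: 255.255.255.248
Wildcard = 255.255.255.255 - subnet mask
255 - 255 = 0
255 - 255 = 0
255 - 255 = 0
255 - 248 = 7
Wildcard: 0.0.0.7


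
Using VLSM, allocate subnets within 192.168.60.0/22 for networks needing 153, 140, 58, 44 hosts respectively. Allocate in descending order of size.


153 hosts -> /24 (254 usable): 192.168.60.0/24
140 hosts -> /24 (254 usable): 192.168.61.0/24
58 hosts -> /26 (62 usable): 192.168.62.0/26
44 hosts -> /26 (62 usable): 192.168.62.64/26
Allocation: 192.168.60.0/24 (153 hosts, 254 usable); 192.168.61.0/24 (140 hosts, 254 usable); 192.168.62.0/26 (58 hosts, 62 usable); 192.168.62.64/26 (44 hosts, 62 usable)


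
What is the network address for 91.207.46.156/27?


IP:   01011011.11001111.00101110.10011100
Mask: 11111111.11111111.11111111.11100000
AND operation:
Net:  01011011.11001111.00101110.10000000
Network: 91.207.46.128/27


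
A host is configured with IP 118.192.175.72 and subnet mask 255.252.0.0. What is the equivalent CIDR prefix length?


Binary: 11111111.11111100.00000000.00000000
Count leading 1s
Prefix: /14


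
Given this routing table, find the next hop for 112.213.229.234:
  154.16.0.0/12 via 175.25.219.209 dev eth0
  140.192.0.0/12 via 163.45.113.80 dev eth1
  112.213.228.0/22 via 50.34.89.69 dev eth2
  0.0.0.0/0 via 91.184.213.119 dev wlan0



Longest prefix match for 112.213.229.234:
  /12 154.16.0.0: no
  /12 140.192.0.0: no
  /22 112.213.228.0: MATCH
  /0 0.0.0.0: MATCH
Selected: next-hop 50.34.89.69 via eth2 (matched /22)


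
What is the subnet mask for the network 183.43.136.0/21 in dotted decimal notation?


/21 means 21 network bits, 11 host bits
Binary: 11111111111111111111100000000000
Mask: 255.255.248.0


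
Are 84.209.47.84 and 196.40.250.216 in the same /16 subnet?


Mask: 255.255.0.0
84.209.47.84 AND mask = 84.209.0.0
196.40.250.216 AND mask = 196.40.0.0
No, different subnets (84.209.0.0 vs 196.40.0.0)


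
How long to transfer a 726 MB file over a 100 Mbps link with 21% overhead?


Effective throughput = 100 * (1 - 21/100) = 79 Mbps
File size in Mb = 726 * 8 = 5808 Mb
Time = 5808 / 79
Time = 73.519 seconds


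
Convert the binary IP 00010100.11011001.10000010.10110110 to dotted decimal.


00010100 = 20
11011001 = 217
10000010 = 130
10110110 = 182
IP: 20.217.130.182


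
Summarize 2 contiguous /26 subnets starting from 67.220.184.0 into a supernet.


Original prefix: /26
Number of subnets: 2 = 2^1
New prefix = 26 - 1 = 25
Supernet: 67.220.184.0/25


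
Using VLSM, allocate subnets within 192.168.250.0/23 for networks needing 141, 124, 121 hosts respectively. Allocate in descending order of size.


141 hosts -> /24 (254 usable): 192.168.250.0/24
124 hosts -> /25 (126 usable): 192.168.251.0/25
121 hosts -> /25 (126 usable): 192.168.251.128/25
Allocation: 192.168.250.0/24 (141 hosts, 254 usable); 192.168.251.0/25 (124 hosts, 126 usable); 192.168.251.128/25 (121 hosts, 126 usable)


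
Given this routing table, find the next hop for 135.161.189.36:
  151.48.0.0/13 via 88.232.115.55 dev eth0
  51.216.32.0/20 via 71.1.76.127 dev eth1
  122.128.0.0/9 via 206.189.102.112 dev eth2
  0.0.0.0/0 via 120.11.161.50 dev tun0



Longest prefix match for 135.161.189.36:
  /13 151.48.0.0: no
  /20 51.216.32.0: no
  /9 122.128.0.0: no
  /0 0.0.0.0: MATCH
Selected: next-hop 120.11.161.50 via tun0 (matched /0)


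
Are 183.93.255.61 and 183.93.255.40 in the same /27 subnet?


Mask: 255.255.255.224
183.93.255.61 AND mask = 183.93.255.32
183.93.255.40 AND mask = 183.93.255.32
Yes, same subnet (183.93.255.32)


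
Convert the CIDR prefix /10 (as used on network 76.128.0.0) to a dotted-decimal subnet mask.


/10 means 10 network bits, 22 host bits
Binary: 11111111110000000000000000000000
Mask: 255.192.0.0


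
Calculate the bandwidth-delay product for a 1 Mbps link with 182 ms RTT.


BDP = bandwidth * RTT
= 1 Mbps * 182 ms
= 1 * 1e6 * 182 / 1000 bits
= 182000 bits
= 22750 bytes
= 22.2168 KB
BDP = 182000 bits (22750 bytes)


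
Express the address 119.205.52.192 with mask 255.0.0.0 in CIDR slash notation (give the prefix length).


Binary: 11111111.00000000.00000000.00000000
Count leading 1s
Prefix: /8


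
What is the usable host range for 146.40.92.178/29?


Network: 146.40.92.176
Broadcast: 146.40.92.183
First usable = network + 1
Last usable = broadcast - 1
Range: 146.40.92.177 to 146.40.92.182


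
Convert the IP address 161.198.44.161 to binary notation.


161 = 10100001
198 = 11000110
44 = 00101100
161 = 10100001
Binary: 10100001.11000110.00101100.10100001


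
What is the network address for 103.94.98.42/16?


IP:   01100111.01011110.01100010.00101010
Mask: 11111111.11111111.00000000.00000000
AND operation:
Net:  01100111.01011110.00000000.00000000
Network: 103.94.0.0/16


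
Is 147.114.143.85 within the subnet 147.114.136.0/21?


Subnet network: 147.114.136.0
Test IP AND mask: 147.114.136.0
Yes, 147.114.143.85 is in 147.114.136.0/21


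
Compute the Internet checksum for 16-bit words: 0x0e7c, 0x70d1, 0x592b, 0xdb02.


Sum all words (with carry folding):
+ 0x0e7c = 0x0e7c
+ 0x70d1 = 0x7f4d
+ 0x592b = 0xd878
+ 0xdb02 = 0xb37b
One's complement: ~0xb37b
Checksum = 0x4c84


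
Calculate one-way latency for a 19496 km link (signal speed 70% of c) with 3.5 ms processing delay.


Speed = 0.7 * 3e5 km/s = 210000 km/s
Propagation delay = 19496 / 210000 = 0.0928 s = 92.8381 ms
Processing delay = 3.5 ms
Total one-way latency = 96.3381 ms


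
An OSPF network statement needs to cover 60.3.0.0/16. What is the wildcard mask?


Subnet mask: 255.255.0.0
Wildcard = 255.255.255.255 - subnet mask
255 - 255 = 0
255 - 255 = 0
255 - 0 = 255
255 - 0 = 255
Wildcard: 0.0.255.255


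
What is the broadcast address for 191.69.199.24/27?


Network: 191.69.199.0/27
Host bits = 5
Set all host bits to 1:
Broadcast: 191.69.199.31


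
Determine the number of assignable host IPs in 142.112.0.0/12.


Host bits = 32 - 12 = 20
Total addresses = 2^20 = 1048576
Usable = total - 2 (network and broadcast)
Usable hosts: 1048574


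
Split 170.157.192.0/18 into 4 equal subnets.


New prefix = 18 + 2 = 20
Each subnet has 4096 addresses
  170.157.192.0/20
  170.157.208.0/20
  170.157.224.0/20
  170.157.240.0/20
Subnets: 170.157.192.0/20, 170.157.208.0/20, 170.157.224.0/20, 170.157.240.0/20


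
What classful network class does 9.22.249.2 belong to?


First octet: 9
Binary: 00001001
0xxxxxxx -> Class A (1-126)
Class A, default mask 255.0.0.0 (/8)


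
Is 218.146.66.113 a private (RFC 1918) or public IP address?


RFC 1918 private ranges:
  10.0.0.0/8 (10.0.0.0 - 10.255.255.255)
  172.16.0.0/12 (172.16.0.0 - 172.31.255.255)
  192.168.0.0/16 (192.168.0.0 - 192.168.255.255)
Public (not in any RFC 1918 range)


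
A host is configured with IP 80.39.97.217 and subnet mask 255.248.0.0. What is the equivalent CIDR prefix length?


Binary: 11111111.11111000.00000000.00000000
Count leading 1s
Prefix: /13


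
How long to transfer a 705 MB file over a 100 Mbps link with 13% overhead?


Effective throughput = 100 * (1 - 13/100) = 87 Mbps
File size in Mb = 705 * 8 = 5640 Mb
Time = 5640 / 87
Time = 64.8276 seconds


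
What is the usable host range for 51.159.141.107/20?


Network: 51.159.128.0
Broadcast: 51.159.143.255
First usable = network + 1
Last usable = broadcast - 1
Range: 51.159.128.1 to 51.159.143.254


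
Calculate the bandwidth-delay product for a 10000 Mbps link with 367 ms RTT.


BDP = bandwidth * RTT
= 10000 Mbps * 367 ms
= 10000 * 1e6 * 367 / 1000 bits
= 3670000000 bits
= 458750000 bytes
= 447998.0469 KB
BDP = 3670000000 bits (458750000 bytes)


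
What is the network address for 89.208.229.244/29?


IP:   01011001.11010000.11100101.11110100
Mask: 11111111.11111111.11111111.11111000
AND operation:
Net:  01011001.11010000.11100101.11110000
Network: 89.208.229.240/29


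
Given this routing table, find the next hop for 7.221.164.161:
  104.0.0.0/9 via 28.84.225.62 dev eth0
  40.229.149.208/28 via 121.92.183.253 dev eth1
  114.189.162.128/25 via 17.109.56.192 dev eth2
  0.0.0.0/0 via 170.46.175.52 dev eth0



Longest prefix match for 7.221.164.161:
  /9 104.0.0.0: no
  /28 40.229.149.208: no
  /25 114.189.162.128: no
  /0 0.0.0.0: MATCH
Selected: next-hop 170.46.175.52 via eth0 (matched /0)


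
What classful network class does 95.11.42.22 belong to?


First octet: 95
Binary: 01011111
0xxxxxxx -> Class A (1-126)
Class A, default mask 255.0.0.0 (/8)


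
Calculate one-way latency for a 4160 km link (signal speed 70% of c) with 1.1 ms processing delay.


Speed = 0.7 * 3e5 km/s = 210000 km/s
Propagation delay = 4160 / 210000 = 0.0198 s = 19.8095 ms
Processing delay = 1.1 ms
Total one-way latency = 20.9095 ms


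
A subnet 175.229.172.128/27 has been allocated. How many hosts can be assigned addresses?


Host bits = 32 - 27 = 5
Total addresses = 2^5 = 32
Usable = total - 2 (network and broadcast)
Usable hosts: 30


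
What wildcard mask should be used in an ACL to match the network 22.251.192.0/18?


Subnet mask: 255.255.192.0
Wildcard = 255.255.255.255 - subnet mask
255 - 255 = 0
255 - 255 = 0
255 - 192 = 63
255 - 0 = 255
Wildcard: 0.0.63.255


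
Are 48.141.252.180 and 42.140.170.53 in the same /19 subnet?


Mask: 255.255.224.0
48.141.252.180 AND mask = 48.141.224.0
42.140.170.53 AND mask = 42.140.160.0
No, different subnets (48.141.224.0 vs 42.140.160.0)


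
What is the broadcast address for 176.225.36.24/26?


Network: 176.225.36.0/26
Host bits = 6
Set all host bits to 1:
Broadcast: 176.225.36.63


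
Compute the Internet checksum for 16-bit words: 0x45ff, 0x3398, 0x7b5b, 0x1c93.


Sum all words (with carry folding):
+ 0x45ff = 0x45ff
+ 0x3398 = 0x7997
+ 0x7b5b = 0xf4f2
+ 0x1c93 = 0x1186
One's complement: ~0x1186
Checksum = 0xee79


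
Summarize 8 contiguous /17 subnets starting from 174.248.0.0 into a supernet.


Original prefix: /17
Number of subnets: 8 = 2^3
New prefix = 17 - 3 = 14
Supernet: 174.248.0.0/14


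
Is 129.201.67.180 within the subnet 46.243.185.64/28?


Subnet network: 46.243.185.64
Test IP AND mask: 129.201.67.176
No, 129.201.67.180 is not in 46.243.185.64/28


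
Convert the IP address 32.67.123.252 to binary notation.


32 = 00100000
67 = 01000011
123 = 01111011
252 = 11111100
Binary: 00100000.01000011.01111011.11111100


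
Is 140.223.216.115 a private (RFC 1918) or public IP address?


RFC 1918 private ranges:
  10.0.0.0/8 (10.0.0.0 - 10.255.255.255)
  172.16.0.0/12 (172.16.0.0 - 172.31.255.255)
  192.168.0.0/16 (192.168.0.0 - 192.168.255.255)
Public (not in any RFC 1918 range)


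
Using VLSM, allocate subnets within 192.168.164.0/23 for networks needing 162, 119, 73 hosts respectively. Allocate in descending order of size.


162 hosts -> /24 (254 usable): 192.168.164.0/24
119 hosts -> /25 (126 usable): 192.168.165.0/25
73 hosts -> /25 (126 usable): 192.168.165.128/25
Allocation: 192.168.164.0/24 (162 hosts, 254 usable); 192.168.165.0/25 (119 hosts, 126 usable); 192.168.165.128/25 (73 hosts, 126 usable)


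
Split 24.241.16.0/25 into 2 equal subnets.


New prefix = 25 + 1 = 26
Each subnet has 64 addresses
  24.241.16.0/26
  24.241.16.64/26
Subnets: 24.241.16.0/26, 24.241.16.64/26


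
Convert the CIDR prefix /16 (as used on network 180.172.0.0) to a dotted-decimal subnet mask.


/16 means 16 network bits, 16 host bits
Binary: 11111111111111110000000000000000
Mask: 255.255.0.0


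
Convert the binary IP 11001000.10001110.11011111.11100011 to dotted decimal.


11001000 = 200
10001110 = 142
11011111 = 223
11100011 = 227
IP: 200.142.223.227


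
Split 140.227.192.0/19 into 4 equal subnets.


New prefix = 19 + 2 = 21
Each subnet has 2048 addresses
  140.227.192.0/21
  140.227.200.0/21
  140.227.208.0/21
  140.227.216.0/21
Subnets: 140.227.192.0/21, 140.227.200.0/21, 140.227.208.0/21, 140.227.216.0/21


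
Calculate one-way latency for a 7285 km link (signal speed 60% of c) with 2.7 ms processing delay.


Speed = 0.6 * 3e5 km/s = 180000 km/s
Propagation delay = 7285 / 180000 = 0.0405 s = 40.4722 ms
Processing delay = 2.7 ms
Total one-way latency = 43.1722 ms


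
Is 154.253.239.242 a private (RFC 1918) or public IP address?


RFC 1918 private ranges:
  10.0.0.0/8 (10.0.0.0 - 10.255.255.255)
  172.16.0.0/12 (172.16.0.0 - 172.31.255.255)
  192.168.0.0/16 (192.168.0.0 - 192.168.255.255)
Public (not in any RFC 1918 range)


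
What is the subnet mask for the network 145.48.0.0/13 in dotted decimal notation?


/13 means 13 network bits, 19 host bits
Binary: 11111111111110000000000000000000
Mask: 255.248.0.0


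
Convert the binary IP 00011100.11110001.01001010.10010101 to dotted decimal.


00011100 = 28
11110001 = 241
01001010 = 74
10010101 = 149
IP: 28.241.74.149


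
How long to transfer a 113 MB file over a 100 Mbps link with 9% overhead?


Effective throughput = 100 * (1 - 9/100) = 91 Mbps
File size in Mb = 113 * 8 = 904 Mb
Time = 904 / 91
Time = 9.9341 seconds


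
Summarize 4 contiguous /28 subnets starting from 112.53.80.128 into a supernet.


Original prefix: /28
Number of subnets: 4 = 2^2
New prefix = 28 - 2 = 26
Supernet: 112.53.80.128/26


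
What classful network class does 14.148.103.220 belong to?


First octet: 14
Binary: 00001110
0xxxxxxx -> Class A (1-126)
Class A, default mask 255.0.0.0 (/8)


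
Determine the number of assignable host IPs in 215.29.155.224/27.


Host bits = 32 - 27 = 5
Total addresses = 2^5 = 32
Usable = total - 2 (network and broadcast)
Usable hosts: 30


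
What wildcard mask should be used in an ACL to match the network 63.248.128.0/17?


Subnet mask: 255.255.128.0
Wildcard = 255.255.255.255 - subnet mask
255 - 255 = 0
255 - 255 = 0
255 - 128 = 127
255 - 0 = 255
Wildcard: 0.0.127.255


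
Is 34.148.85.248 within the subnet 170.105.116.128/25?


Subnet network: 170.105.116.128
Test IP AND mask: 34.148.85.128
No, 34.148.85.248 is not in 170.105.116.128/25


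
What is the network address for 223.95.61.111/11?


IP:   11011111.01011111.00111101.01101111
Mask: 11111111.11100000.00000000.00000000
AND operation:
Net:  11011111.01000000.00000000.00000000
Network: 223.64.0.0/11


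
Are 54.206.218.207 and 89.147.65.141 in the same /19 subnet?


Mask: 255.255.224.0
54.206.218.207 AND mask = 54.206.192.0
89.147.65.141 AND mask = 89.147.64.0
No, different subnets (54.206.192.0 vs 89.147.64.0)


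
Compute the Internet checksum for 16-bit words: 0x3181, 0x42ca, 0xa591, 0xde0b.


Sum all words (with carry folding):
+ 0x3181 = 0x3181
+ 0x42ca = 0x744b
+ 0xa591 = 0x19dd
+ 0xde0b = 0xf7e8
One's complement: ~0xf7e8
Checksum = 0x0817


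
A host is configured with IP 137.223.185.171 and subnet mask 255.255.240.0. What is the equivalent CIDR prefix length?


Binary: 11111111.11111111.11110000.00000000
Count leading 1s
Prefix: /20


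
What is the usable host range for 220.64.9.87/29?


Network: 220.64.9.80
Broadcast: 220.64.9.87
First usable = network + 1
Last usable = broadcast - 1
Range: 220.64.9.81 to 220.64.9.86


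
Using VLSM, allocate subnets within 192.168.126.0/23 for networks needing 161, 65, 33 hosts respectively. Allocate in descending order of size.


161 hosts -> /24 (254 usable): 192.168.126.0/24
65 hosts -> /25 (126 usable): 192.168.127.0/25
33 hosts -> /26 (62 usable): 192.168.127.128/26
Allocation: 192.168.126.0/24 (161 hosts, 254 usable); 192.168.127.0/25 (65 hosts, 126 usable); 192.168.127.128/26 (33 hosts, 62 usable)


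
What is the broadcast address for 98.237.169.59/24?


Network: 98.237.169.0/24
Host bits = 8
Set all host bits to 1:
Broadcast: 98.237.169.255


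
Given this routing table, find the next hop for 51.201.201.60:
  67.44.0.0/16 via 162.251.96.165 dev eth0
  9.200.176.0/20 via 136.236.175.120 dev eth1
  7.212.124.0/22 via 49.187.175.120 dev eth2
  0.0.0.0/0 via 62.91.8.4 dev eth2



Longest prefix match for 51.201.201.60:
  /16 67.44.0.0: no
  /20 9.200.176.0: no
  /22 7.212.124.0: no
  /0 0.0.0.0: MATCH
Selected: next-hop 62.91.8.4 via eth2 (matched /0)


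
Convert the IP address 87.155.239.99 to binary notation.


87 = 01010111
155 = 10011011
239 = 11101111
99 = 01100011
Binary: 01010111.10011011.11101111.01100011


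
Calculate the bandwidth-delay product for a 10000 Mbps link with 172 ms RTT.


BDP = bandwidth * RTT
= 10000 Mbps * 172 ms
= 10000 * 1e6 * 172 / 1000 bits
= 1720000000 bits
= 215000000 bytes
= 209960.9375 KB
BDP = 1720000000 bits (215000000 bytes)


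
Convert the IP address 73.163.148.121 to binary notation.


73 = 01001001
163 = 10100011
148 = 10010100
121 = 01111001
Binary: 01001001.10100011.10010100.01111001


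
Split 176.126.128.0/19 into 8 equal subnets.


New prefix = 19 + 3 = 22
Each subnet has 1024 addresses
  176.126.128.0/22
  176.126.132.0/22
  176.126.136.0/22
  176.126.140.0/22
  176.126.144.0/22
  176.126.148.0/22
  176.126.152.0/22
  176.126.156.0/22
Subnets: 176.126.128.0/22, 176.126.132.0/22, 176.126.136.0/22, 176.126.140.0/22, 176.126.144.0/22, 176.126.148.0/22, 176.126.152.0/22, 176.126.156.0/22


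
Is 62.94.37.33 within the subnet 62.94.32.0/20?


Subnet network: 62.94.32.0
Test IP AND mask: 62.94.32.0
Yes, 62.94.37.33 is in 62.94.32.0/20


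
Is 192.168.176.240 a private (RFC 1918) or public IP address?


RFC 1918 private ranges:
  10.0.0.0/8 (10.0.0.0 - 10.255.255.255)
  172.16.0.0/12 (172.16.0.0 - 172.31.255.255)
  192.168.0.0/16 (192.168.0.0 - 192.168.255.255)
Private (in 192.168.0.0/16)


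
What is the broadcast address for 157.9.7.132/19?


Network: 157.9.0.0/19
Host bits = 13
Set all host bits to 1:
Broadcast: 157.9.31.255


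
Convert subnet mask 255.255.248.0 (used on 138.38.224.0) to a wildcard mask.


Subnet mask: 255.255.248.0
Wildcard = 255.255.255.255 - subnet mask
255 - 255 = 0
255 - 255 = 0
255 - 248 = 7
255 - 0 = 255
Wildcard: 0.0.7.255


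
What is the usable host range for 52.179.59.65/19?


Network: 52.179.32.0
Broadcast: 52.179.63.255
First usable = network + 1
Last usable = broadcast - 1
Range: 52.179.32.1 to 52.179.63.254


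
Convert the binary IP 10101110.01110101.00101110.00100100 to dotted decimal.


10101110 = 174
01110101 = 117
00101110 = 46
00100100 = 36
IP: 174.117.46.36


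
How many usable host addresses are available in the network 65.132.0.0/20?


Host bits = 32 - 20 = 12
Total addresses = 2^12 = 4096
Usable = total - 2 (network and broadcast)
Usable hosts: 4094


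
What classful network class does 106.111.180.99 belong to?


First octet: 106
Binary: 01101010
0xxxxxxx -> Class A (1-126)
Class A, default mask 255.0.0.0 (/8)


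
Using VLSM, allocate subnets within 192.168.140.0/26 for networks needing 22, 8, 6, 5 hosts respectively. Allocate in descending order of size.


22 hosts -> /27 (30 usable): 192.168.140.0/27
8 hosts -> /28 (14 usable): 192.168.140.32/28
6 hosts -> /29 (6 usable): 192.168.140.48/29
5 hosts -> /29 (6 usable): 192.168.140.56/29
Allocation: 192.168.140.0/27 (22 hosts, 30 usable); 192.168.140.32/28 (8 hosts, 14 usable); 192.168.140.48/29 (6 hosts, 6 usable); 192.168.140.56/29 (5 hosts, 6 usable)


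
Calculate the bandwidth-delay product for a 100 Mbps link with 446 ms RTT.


BDP = bandwidth * RTT
= 100 Mbps * 446 ms
= 100 * 1e6 * 446 / 1000 bits
= 44600000 bits
= 5575000 bytes
= 5444.3359 KB
BDP = 44600000 bits (5575000 bytes)


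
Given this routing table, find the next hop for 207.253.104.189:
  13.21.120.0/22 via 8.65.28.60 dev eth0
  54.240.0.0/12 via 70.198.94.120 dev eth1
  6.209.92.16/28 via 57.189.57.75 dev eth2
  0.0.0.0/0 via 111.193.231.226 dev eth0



Longest prefix match for 207.253.104.189:
  /22 13.21.120.0: no
  /12 54.240.0.0: no
  /28 6.209.92.16: no
  /0 0.0.0.0: MATCH
Selected: next-hop 111.193.231.226 via eth0 (matched /0)


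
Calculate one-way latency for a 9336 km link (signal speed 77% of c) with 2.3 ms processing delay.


Speed = 0.77 * 3e5 km/s = 231000 km/s
Propagation delay = 9336 / 231000 = 0.0404 s = 40.4156 ms
Processing delay = 2.3 ms
Total one-way latency = 42.7156 ms


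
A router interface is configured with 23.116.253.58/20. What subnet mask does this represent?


/20 means 20 network bits, 12 host bits
Binary: 11111111111111111111000000000000
Mask: 255.255.240.0


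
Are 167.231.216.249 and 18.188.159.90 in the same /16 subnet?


Mask: 255.255.0.0
167.231.216.249 AND mask = 167.231.0.0
18.188.159.90 AND mask = 18.188.0.0
No, different subnets (167.231.0.0 vs 18.188.0.0)


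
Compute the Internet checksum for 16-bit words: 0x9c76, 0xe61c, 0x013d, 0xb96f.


Sum all words (with carry folding):
+ 0x9c76 = 0x9c76
+ 0xe61c = 0x8293
+ 0x013d = 0x83d0
+ 0xb96f = 0x3d40
One's complement: ~0x3d40
Checksum = 0xc2bf


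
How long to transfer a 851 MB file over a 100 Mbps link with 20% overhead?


Effective throughput = 100 * (1 - 20/100) = 80 Mbps
File size in Mb = 851 * 8 = 6808 Mb
Time = 6808 / 80
Time = 85.1 seconds


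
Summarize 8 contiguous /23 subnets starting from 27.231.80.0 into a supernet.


Original prefix: /23
Number of subnets: 8 = 2^3
New prefix = 23 - 3 = 20
Supernet: 27.231.80.0/20


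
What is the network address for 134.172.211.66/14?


IP:   10000110.10101100.11010011.01000010
Mask: 11111111.11111100.00000000.00000000
AND operation:
Net:  10000110.10101100.00000000.00000000
Network: 134.172.0.0/14


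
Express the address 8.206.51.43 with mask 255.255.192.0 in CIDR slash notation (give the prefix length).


Binary: 11111111.11111111.11000000.00000000
Count leading 1s
Prefix: /18


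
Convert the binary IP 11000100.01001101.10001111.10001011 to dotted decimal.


11000100 = 196
01001101 = 77
10001111 = 143
10001011 = 139
IP: 196.77.143.139


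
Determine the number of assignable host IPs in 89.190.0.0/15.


Host bits = 32 - 15 = 17
Total addresses = 2^17 = 131072
Usable = total - 2 (network and broadcast)
Usable hosts: 131070


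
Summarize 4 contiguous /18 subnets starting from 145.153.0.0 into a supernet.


Original prefix: /18
Number of subnets: 4 = 2^2
New prefix = 18 - 2 = 16
Supernet: 145.153.0.0/16


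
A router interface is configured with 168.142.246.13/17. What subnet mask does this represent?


/17 means 17 network bits, 15 host bits
Binary: 11111111111111111000000000000000
Mask: 255.255.128.0


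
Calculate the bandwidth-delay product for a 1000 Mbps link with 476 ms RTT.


BDP = bandwidth * RTT
= 1000 Mbps * 476 ms
= 1000 * 1e6 * 476 / 1000 bits
= 476000000 bits
= 59500000 bytes
= 58105.4688 KB
BDP = 476000000 bits (59500000 bytes)


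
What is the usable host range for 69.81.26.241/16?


Network: 69.81.0.0
Broadcast: 69.81.255.255
First usable = network + 1
Last usable = broadcast - 1
Range: 69.81.0.1 to 69.81.255.254


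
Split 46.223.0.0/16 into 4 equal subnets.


New prefix = 16 + 2 = 18
Each subnet has 16384 addresses
  46.223.0.0/18
  46.223.64.0/18
  46.223.128.0/18
  46.223.192.0/18
Subnets: 46.223.0.0/18, 46.223.64.0/18, 46.223.128.0/18, 46.223.192.0/18


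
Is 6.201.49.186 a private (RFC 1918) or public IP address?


RFC 1918 private ranges:
  10.0.0.0/8 (10.0.0.0 - 10.255.255.255)
  172.16.0.0/12 (172.16.0.0 - 172.31.255.255)
  192.168.0.0/16 (192.168.0.0 - 192.168.255.255)
Public (not in any RFC 1918 range)


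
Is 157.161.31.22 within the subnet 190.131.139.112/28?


Subnet network: 190.131.139.112
Test IP AND mask: 157.161.31.16
No, 157.161.31.22 is not in 190.131.139.112/28


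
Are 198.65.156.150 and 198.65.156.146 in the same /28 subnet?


Mask: 255.255.255.240
198.65.156.150 AND mask = 198.65.156.144
198.65.156.146 AND mask = 198.65.156.144
Yes, same subnet (198.65.156.144)


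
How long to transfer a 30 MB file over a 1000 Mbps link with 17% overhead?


Effective throughput = 1000 * (1 - 17/100) = 830 Mbps
File size in Mb = 30 * 8 = 240 Mb
Time = 240 / 830
Time = 0.2892 seconds


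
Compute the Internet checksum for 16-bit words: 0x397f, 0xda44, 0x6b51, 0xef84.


Sum all words (with carry folding):
+ 0x397f = 0x397f
+ 0xda44 = 0x13c4
+ 0x6b51 = 0x7f15
+ 0xef84 = 0x6e9a
One's complement: ~0x6e9a
Checksum = 0x9165


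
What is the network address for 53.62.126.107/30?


IP:   00110101.00111110.01111110.01101011
Mask: 11111111.11111111.11111111.11111100
AND operation:
Net:  00110101.00111110.01111110.01101000
Network: 53.62.126.104/30


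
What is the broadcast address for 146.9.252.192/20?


Network: 146.9.240.0/20
Host bits = 12
Set all host bits to 1:
Broadcast: 146.9.255.255


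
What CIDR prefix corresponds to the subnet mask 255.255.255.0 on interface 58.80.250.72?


Binary: 11111111.11111111.11111111.00000000
Count leading 1s
Prefix: /24


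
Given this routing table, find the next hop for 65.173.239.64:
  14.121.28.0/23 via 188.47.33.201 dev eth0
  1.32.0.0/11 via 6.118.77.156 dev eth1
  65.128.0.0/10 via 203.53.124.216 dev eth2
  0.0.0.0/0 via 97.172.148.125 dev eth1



Longest prefix match for 65.173.239.64:
  /23 14.121.28.0: no
  /11 1.32.0.0: no
  /10 65.128.0.0: MATCH
  /0 0.0.0.0: MATCH
Selected: next-hop 203.53.124.216 via eth2 (matched /10)


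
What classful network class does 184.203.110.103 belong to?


First octet: 184
Binary: 10111000
10xxxxxx -> Class B (128-191)
Class B, default mask 255.255.0.0 (/16)


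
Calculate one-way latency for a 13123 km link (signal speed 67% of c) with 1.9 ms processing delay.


Speed = 0.67 * 3e5 km/s = 201000 km/s
Propagation delay = 13123 / 201000 = 0.0653 s = 65.2886 ms
Processing delay = 1.9 ms
Total one-way latency = 67.1886 ms


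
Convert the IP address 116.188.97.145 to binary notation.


116 = 01110100
188 = 10111100
97 = 01100001
145 = 10010001
Binary: 01110100.10111100.01100001.10010001


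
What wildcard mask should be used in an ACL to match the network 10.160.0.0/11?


Subnet mask: 255.224.0.0
Wildcard = 255.255.255.255 - subnet mask
255 - 255 = 0
255 - 224 = 31
255 - 0 = 255
255 - 0 = 255
Wildcard: 0.31.255.255


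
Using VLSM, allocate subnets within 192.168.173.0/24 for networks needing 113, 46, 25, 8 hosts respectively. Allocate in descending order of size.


113 hosts -> /25 (126 usable): 192.168.173.0/25
46 hosts -> /26 (62 usable): 192.168.173.128/26
25 hosts -> /27 (30 usable): 192.168.173.192/27
8 hosts -> /28 (14 usable): 192.168.173.224/28
Allocation: 192.168.173.0/25 (113 hosts, 126 usable); 192.168.173.128/26 (46 hosts, 62 usable); 192.168.173.192/27 (25 hosts, 30 usable); 192.168.173.224/28 (8 hosts, 14 usable)


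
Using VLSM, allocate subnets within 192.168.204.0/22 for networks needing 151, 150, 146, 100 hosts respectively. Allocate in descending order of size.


151 hosts -> /24 (254 usable): 192.168.204.0/24
150 hosts -> /24 (254 usable): 192.168.205.0/24
146 hosts -> /24 (254 usable): 192.168.206.0/24
100 hosts -> /25 (126 usable): 192.168.207.0/25
Allocation: 192.168.204.0/24 (151 hosts, 254 usable); 192.168.205.0/24 (150 hosts, 254 usable); 192.168.206.0/24 (146 hosts, 254 usable); 192.168.207.0/25 (100 hosts, 126 usable)


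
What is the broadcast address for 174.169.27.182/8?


Network: 174.0.0.0/8
Host bits = 24
Set all host bits to 1:
Broadcast: 174.255.255.255


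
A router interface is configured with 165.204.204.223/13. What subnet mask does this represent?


/13 means 13 network bits, 19 host bits
Binary: 11111111111110000000000000000000
Mask: 255.248.0.0


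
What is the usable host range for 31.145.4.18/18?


Network: 31.145.0.0
Broadcast: 31.145.63.255
First usable = network + 1
Last usable = broadcast - 1
Range: 31.145.0.1 to 31.145.63.254


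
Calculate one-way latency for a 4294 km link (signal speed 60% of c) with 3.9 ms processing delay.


Speed = 0.6 * 3e5 km/s = 180000 km/s
Propagation delay = 4294 / 180000 = 0.0239 s = 23.8556 ms
Processing delay = 3.9 ms
Total one-way latency = 27.7556 ms


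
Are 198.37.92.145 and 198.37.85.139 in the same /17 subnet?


Mask: 255.255.128.0
198.37.92.145 AND mask = 198.37.0.0
198.37.85.139 AND mask = 198.37.0.0
Yes, same subnet (198.37.0.0)


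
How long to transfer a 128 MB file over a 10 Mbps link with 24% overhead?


Effective throughput = 10 * (1 - 24/100) = 7.6 Mbps
File size in Mb = 128 * 8 = 1024 Mb
Time = 1024 / 7.6
Time = 134.7368 seconds


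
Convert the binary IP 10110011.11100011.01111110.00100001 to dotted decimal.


10110011 = 179
11100011 = 227
01111110 = 126
00100001 = 33
IP: 179.227.126.33


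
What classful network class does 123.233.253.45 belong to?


First octet: 123
Binary: 01111011
0xxxxxxx -> Class A (1-126)
Class A, default mask 255.0.0.0 (/8)


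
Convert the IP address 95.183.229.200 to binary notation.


95 = 01011111
183 = 10110111
229 = 11100101
200 = 11001000
Binary: 01011111.10110111.11100101.11001000


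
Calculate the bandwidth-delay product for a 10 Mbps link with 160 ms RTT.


BDP = bandwidth * RTT
= 10 Mbps * 160 ms
= 10 * 1e6 * 160 / 1000 bits
= 1600000 bits
= 200000 bytes
= 195.3125 KB
BDP = 1600000 bits (200000 bytes)


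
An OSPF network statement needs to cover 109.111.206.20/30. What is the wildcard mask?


Subnet mask: 255.255.255.252
Wildcard = 255.255.255.255 - subnet mask
255 - 255 = 0
255 - 255 = 0
255 - 255 = 0
255 - 252 = 3
Wildcard: 0.0.0.3


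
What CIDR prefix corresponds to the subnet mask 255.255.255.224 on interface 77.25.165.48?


Binary: 11111111.11111111.11111111.11100000
Count leading 1s
Prefix: /27


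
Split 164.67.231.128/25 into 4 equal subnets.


New prefix = 25 + 2 = 27
Each subnet has 32 addresses
  164.67.231.128/27
  164.67.231.160/27
  164.67.231.192/27
  164.67.231.224/27
Subnets: 164.67.231.128/27, 164.67.231.160/27, 164.67.231.192/27, 164.67.231.224/27


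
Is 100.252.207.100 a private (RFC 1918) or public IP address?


RFC 1918 private ranges:
  10.0.0.0/8 (10.0.0.0 - 10.255.255.255)
  172.16.0.0/12 (172.16.0.0 - 172.31.255.255)
  192.168.0.0/16 (192.168.0.0 - 192.168.255.255)
Public (not in any RFC 1918 range)


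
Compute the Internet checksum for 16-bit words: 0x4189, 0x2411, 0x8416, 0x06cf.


Sum all words (with carry folding):
+ 0x4189 = 0x4189
+ 0x2411 = 0x659a
+ 0x8416 = 0xe9b0
+ 0x06cf = 0xf07f
One's complement: ~0xf07f
Checksum = 0x0f80


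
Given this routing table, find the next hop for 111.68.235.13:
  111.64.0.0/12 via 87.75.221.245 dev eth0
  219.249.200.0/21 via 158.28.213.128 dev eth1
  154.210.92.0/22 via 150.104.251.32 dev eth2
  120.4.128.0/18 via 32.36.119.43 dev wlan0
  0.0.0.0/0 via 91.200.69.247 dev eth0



Longest prefix match for 111.68.235.13:
  /12 111.64.0.0: MATCH
  /21 219.249.200.0: no
  /22 154.210.92.0: no
  /18 120.4.128.0: no
  /0 0.0.0.0: MATCH
Selected: next-hop 87.75.221.245 via eth0 (matched /12)


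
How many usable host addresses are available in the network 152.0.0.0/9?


Host bits = 32 - 9 = 23
Total addresses = 2^23 = 8388608
Usable = total - 2 (network and broadcast)
Usable hosts: 8388606


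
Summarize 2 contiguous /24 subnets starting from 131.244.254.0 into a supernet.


Original prefix: /24
Number of subnets: 2 = 2^1
New prefix = 24 - 1 = 23
Supernet: 131.244.254.0/23


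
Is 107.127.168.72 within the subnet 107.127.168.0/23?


Subnet network: 107.127.168.0
Test IP AND mask: 107.127.168.0
Yes, 107.127.168.72 is in 107.127.168.0/23


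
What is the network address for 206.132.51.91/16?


IP:   11001110.10000100.00110011.01011011
Mask: 11111111.11111111.00000000.00000000
AND operation:
Net:  11001110.10000100.00000000.00000000
Network: 206.132.0.0/16


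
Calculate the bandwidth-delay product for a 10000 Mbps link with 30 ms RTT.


BDP = bandwidth * RTT
= 10000 Mbps * 30 ms
= 10000 * 1e6 * 30 / 1000 bits
= 300000000 bits
= 37500000 bytes
= 36621.0938 KB
BDP = 300000000 bits (37500000 bytes)


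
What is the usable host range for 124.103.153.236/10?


Network: 124.64.0.0
Broadcast: 124.127.255.255
First usable = network + 1
Last usable = broadcast - 1
Range: 124.64.0.1 to 124.127.255.254


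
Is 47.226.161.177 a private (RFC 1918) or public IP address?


RFC 1918 private ranges:
  10.0.0.0/8 (10.0.0.0 - 10.255.255.255)
  172.16.0.0/12 (172.16.0.0 - 172.31.255.255)
  192.168.0.0/16 (192.168.0.0 - 192.168.255.255)
Public (not in any RFC 1918 range)


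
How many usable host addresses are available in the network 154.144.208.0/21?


Host bits = 32 - 21 = 11
Total addresses = 2^11 = 2048
Usable = total - 2 (network and broadcast)
Usable hosts: 2046


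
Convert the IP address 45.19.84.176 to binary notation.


45 = 00101101
19 = 00010011
84 = 01010100
176 = 10110000
Binary: 00101101.00010011.01010100.10110000


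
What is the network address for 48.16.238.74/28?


IP:   00110000.00010000.11101110.01001010
Mask: 11111111.11111111.11111111.11110000
AND operation:
Net:  00110000.00010000.11101110.01000000
Network: 48.16.238.64/28
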